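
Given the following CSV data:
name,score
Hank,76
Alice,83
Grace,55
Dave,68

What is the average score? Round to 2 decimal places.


Scores: 76, 83, 55, 68
Sum = 282
Count = 4
Average = 282 / 4 = 70.50

ANSWER: 70.50


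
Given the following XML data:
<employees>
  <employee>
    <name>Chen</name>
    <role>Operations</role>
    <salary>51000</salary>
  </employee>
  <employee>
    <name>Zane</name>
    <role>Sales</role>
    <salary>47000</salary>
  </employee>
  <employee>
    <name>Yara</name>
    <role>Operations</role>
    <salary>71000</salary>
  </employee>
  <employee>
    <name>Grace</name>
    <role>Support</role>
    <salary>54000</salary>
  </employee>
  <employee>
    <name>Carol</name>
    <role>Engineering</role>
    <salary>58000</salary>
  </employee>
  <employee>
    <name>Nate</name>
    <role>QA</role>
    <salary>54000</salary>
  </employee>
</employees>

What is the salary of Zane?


Searching for <employee> with <name>Zane</name>
Found at position 2
<salary>47000</salary>

ANSWER: 47000


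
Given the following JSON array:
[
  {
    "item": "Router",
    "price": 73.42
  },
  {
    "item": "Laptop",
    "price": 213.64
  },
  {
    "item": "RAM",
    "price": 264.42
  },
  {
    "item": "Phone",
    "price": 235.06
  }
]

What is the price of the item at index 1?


Array index 1 -> Laptop
price = 213.64

ANSWER: 213.64


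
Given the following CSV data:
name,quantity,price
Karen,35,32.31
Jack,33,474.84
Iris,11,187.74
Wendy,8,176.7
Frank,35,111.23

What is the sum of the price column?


Values in 'price' column:
  Row 1: 32.31
  Row 2: 474.84
  Row 3: 187.74
  Row 4: 176.7
  Row 5: 111.23
Sum = 32.31 + 474.84 + 187.74 + 176.7 + 111.23 = 982.82

ANSWER: 982.82


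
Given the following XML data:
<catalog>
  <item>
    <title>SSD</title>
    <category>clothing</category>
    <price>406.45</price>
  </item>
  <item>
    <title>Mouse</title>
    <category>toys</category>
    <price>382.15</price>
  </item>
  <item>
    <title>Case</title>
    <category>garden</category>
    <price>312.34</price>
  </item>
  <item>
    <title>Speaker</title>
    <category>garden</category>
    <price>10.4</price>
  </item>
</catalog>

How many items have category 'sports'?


Scanning <item> elements for <category>sports</category>:
Count: 0

ANSWER: 0


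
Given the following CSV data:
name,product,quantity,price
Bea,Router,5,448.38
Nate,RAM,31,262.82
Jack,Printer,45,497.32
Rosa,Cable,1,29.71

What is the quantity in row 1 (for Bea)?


Row 1: Bea
Column 'quantity' = 5

ANSWER: 5


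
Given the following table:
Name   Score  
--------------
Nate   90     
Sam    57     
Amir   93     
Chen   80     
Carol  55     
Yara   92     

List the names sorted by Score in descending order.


Sorting by Score (descending):
  Amir: 93
  Yara: 92
  Nate: 90
  Chen: 80
  Sam: 57
  Carol: 55


ANSWER: Amir, Yara, Nate, Chen, Sam, Carol


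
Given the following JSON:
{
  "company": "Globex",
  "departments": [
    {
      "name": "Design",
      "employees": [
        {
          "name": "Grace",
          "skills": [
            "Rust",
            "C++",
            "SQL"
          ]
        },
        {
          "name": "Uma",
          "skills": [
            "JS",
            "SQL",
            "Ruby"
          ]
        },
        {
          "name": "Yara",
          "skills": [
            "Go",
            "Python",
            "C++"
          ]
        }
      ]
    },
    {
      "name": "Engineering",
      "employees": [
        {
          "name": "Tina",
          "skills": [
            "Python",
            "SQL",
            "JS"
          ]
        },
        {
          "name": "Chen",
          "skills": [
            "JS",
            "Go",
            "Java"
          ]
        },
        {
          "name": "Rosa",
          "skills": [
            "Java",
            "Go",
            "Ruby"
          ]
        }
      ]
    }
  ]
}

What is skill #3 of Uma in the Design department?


Path: departments[0].employees[1].skills[2]
Value: Ruby

ANSWER: Ruby


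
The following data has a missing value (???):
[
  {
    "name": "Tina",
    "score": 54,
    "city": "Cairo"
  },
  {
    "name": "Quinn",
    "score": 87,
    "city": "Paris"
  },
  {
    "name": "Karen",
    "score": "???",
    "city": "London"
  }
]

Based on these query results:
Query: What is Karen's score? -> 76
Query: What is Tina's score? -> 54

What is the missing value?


The missing value is Karen's score
From query: Karen's score = 76

ANSWER: 76


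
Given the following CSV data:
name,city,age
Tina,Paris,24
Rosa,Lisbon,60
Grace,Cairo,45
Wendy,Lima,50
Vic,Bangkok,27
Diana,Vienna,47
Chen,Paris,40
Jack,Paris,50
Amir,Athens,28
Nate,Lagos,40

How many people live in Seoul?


Scanning city column for 'Seoul':
Total matches: 0

ANSWER: 0


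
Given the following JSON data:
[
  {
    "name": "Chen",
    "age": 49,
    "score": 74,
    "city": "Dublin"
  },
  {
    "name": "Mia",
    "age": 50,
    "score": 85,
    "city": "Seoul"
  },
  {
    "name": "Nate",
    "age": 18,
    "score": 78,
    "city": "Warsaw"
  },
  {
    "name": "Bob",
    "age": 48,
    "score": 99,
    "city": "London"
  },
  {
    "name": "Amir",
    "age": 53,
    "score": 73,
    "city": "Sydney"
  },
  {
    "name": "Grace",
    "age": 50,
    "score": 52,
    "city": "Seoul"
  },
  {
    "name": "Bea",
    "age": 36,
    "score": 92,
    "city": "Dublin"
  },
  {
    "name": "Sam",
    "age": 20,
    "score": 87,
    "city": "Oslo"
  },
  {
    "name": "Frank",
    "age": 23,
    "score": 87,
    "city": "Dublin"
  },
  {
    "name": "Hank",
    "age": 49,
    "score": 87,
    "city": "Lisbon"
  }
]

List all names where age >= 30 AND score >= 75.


Checking both conditions:
  Chen (age=49, score=74) -> no
  Mia (age=50, score=85) -> YES
  Nate (age=18, score=78) -> no
  Bob (age=48, score=99) -> YES
  Amir (age=53, score=73) -> no
  Grace (age=50, score=52) -> no
  Bea (age=36, score=92) -> YES
  Sam (age=20, score=87) -> no
  Frank (age=23, score=87) -> no
  Hank (age=49, score=87) -> YES


ANSWER: Mia, Bob, Bea, Hank


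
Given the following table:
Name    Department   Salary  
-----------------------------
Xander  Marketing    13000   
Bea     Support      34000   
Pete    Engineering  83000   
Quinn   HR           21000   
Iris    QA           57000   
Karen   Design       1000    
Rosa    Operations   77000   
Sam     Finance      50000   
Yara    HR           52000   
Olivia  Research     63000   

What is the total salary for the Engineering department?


Engineering department members:
  Pete: 83000
Total = 83000 = 83000

ANSWER: 83000


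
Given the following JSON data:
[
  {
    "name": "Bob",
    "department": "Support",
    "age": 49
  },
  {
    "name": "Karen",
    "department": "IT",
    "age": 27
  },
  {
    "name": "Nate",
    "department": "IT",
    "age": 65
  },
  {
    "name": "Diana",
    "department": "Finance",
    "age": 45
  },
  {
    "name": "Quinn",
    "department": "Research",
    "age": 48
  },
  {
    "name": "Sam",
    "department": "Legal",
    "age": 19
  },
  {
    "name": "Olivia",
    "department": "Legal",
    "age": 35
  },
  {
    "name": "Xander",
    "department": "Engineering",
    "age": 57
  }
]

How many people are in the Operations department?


Scanning records for department = Operations
  No matches found
Count: 0

ANSWER: 0


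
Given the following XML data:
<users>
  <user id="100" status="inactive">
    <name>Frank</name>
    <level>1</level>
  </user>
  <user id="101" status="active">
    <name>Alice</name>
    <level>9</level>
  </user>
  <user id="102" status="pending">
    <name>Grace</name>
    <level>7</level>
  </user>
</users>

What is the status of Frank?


Finding user with name = Frank
user id="100" status="inactive"

ANSWER: inactive


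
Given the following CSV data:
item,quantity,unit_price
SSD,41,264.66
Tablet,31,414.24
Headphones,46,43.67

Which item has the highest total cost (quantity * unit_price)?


Computing row totals:
  SSD: 10851.06
  Tablet: 12841.44
  Headphones: 2008.82
Maximum: Tablet (12841.44)

ANSWER: Tablet


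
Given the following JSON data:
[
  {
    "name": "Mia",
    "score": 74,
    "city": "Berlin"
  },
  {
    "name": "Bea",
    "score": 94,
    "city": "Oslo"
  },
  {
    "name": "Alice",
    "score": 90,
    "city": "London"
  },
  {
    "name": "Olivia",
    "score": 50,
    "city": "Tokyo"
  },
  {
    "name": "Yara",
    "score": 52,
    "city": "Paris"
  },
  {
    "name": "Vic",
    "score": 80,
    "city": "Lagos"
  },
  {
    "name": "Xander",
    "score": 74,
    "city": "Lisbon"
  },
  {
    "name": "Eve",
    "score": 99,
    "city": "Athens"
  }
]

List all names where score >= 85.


Filtering records where score >= 85:
  Mia (score=74) -> no
  Bea (score=94) -> YES
  Alice (score=90) -> YES
  Olivia (score=50) -> no
  Yara (score=52) -> no
  Vic (score=80) -> no
  Xander (score=74) -> no
  Eve (score=99) -> YES


ANSWER: Bea, Alice, Eve


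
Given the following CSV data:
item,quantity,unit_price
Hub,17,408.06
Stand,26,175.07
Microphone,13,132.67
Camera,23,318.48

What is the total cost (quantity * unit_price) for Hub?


Row: Hub
quantity = 17
unit_price = 408.06
total = 17 * 408.06 = 6937.02

ANSWER: 6937.02


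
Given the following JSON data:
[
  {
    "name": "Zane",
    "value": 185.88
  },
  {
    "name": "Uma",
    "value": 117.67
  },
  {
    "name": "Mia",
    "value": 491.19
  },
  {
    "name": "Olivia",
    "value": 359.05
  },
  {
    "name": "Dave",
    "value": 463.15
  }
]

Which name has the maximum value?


Comparing values:
  Zane: 185.88
  Uma: 117.67
  Mia: 491.19
  Olivia: 359.05
  Dave: 463.15
Maximum: Mia (491.19)

ANSWER: Mia


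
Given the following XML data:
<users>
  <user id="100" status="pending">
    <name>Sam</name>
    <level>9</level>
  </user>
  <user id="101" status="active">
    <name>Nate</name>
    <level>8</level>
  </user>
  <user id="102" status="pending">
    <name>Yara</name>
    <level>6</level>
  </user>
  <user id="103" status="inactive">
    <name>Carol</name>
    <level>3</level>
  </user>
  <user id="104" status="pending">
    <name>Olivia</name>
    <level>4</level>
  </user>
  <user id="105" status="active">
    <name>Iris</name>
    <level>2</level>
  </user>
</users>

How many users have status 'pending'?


Counting users with status='pending':
  Sam (id=100) -> MATCH
  Yara (id=102) -> MATCH
  Olivia (id=104) -> MATCH
Count: 3

ANSWER: 3


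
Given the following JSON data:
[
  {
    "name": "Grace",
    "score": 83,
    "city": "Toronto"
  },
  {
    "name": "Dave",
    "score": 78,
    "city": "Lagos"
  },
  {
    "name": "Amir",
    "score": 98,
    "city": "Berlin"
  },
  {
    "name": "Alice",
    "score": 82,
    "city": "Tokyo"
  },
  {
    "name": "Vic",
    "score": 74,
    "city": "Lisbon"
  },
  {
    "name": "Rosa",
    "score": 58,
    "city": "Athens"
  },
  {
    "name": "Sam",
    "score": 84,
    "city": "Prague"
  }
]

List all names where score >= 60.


Filtering records where score >= 60:
  Grace (score=83) -> YES
  Dave (score=78) -> YES
  Amir (score=98) -> YES
  Alice (score=82) -> YES
  Vic (score=74) -> YES
  Rosa (score=58) -> no
  Sam (score=84) -> YES


ANSWER: Grace, Dave, Amir, Alice, Vic, Sam


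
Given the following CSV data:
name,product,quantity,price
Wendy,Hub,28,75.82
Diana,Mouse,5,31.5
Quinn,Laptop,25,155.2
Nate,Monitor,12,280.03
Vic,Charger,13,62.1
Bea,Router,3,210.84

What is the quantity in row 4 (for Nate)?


Row 4: Nate
Column 'quantity' = 12

ANSWER: 12


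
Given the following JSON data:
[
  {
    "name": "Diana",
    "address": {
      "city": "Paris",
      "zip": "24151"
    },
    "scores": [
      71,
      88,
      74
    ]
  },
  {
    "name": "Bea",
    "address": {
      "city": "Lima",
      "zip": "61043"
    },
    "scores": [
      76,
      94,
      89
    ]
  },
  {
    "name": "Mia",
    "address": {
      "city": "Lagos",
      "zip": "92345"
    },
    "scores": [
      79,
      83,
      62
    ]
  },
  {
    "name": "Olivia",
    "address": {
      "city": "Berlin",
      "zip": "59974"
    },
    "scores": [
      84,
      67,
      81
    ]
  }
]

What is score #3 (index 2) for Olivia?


Path: records[3].scores[2]
Value: 81

ANSWER: 81


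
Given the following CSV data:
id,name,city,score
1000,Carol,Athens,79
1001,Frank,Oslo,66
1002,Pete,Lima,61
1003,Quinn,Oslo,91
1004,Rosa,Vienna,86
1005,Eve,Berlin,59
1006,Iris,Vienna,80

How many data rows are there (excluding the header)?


Counting rows (excluding header):
Header: id,name,city,score
Data rows: 7

ANSWER: 7


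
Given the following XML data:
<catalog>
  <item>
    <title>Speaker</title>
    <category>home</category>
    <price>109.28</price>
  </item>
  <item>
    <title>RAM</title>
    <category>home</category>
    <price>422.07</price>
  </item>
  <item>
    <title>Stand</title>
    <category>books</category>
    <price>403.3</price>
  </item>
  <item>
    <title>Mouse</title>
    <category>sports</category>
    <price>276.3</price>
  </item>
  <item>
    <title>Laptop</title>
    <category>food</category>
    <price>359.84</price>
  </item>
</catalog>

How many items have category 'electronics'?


Scanning <item> elements for <category>electronics</category>:
Count: 0

ANSWER: 0


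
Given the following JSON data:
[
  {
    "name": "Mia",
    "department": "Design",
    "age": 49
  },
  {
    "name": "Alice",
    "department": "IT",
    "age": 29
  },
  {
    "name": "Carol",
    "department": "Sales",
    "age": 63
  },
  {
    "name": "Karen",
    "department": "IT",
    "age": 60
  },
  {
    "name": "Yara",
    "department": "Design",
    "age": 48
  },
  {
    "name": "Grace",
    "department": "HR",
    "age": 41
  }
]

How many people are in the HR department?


Scanning records for department = HR
  Record 5: Grace
Count: 1

ANSWER: 1


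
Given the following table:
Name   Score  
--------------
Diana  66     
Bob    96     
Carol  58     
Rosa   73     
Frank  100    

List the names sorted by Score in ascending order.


Sorting by Score (ascending):
  Carol: 58
  Diana: 66
  Rosa: 73
  Bob: 96
  Frank: 100


ANSWER: Carol, Diana, Rosa, Bob, Frank


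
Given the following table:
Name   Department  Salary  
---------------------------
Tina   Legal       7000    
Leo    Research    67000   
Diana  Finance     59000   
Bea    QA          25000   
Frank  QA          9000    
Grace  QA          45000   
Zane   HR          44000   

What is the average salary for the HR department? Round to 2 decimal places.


HR department members:
  Zane: 44000
Sum = 44000
Count = 1
Average = 44000 / 1 = 44000.00

ANSWER: 44000.00


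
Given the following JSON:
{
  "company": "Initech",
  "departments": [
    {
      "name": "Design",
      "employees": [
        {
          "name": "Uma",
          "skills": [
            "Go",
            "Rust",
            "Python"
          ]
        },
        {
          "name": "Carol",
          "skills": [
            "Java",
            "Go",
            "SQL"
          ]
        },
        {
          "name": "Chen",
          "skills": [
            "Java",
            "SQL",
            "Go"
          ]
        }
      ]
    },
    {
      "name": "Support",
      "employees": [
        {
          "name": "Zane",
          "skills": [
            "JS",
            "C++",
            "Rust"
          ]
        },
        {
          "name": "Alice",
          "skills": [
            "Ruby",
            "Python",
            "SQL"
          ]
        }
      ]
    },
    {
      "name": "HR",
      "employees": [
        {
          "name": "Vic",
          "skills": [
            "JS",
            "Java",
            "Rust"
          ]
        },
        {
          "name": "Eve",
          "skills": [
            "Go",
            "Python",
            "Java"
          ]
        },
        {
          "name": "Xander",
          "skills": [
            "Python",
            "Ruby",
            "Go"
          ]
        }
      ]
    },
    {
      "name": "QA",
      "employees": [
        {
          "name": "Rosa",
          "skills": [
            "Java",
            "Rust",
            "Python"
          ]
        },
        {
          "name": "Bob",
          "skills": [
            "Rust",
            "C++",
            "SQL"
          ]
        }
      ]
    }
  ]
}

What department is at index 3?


Path: departments[3].name
Value: QA

ANSWER: QA


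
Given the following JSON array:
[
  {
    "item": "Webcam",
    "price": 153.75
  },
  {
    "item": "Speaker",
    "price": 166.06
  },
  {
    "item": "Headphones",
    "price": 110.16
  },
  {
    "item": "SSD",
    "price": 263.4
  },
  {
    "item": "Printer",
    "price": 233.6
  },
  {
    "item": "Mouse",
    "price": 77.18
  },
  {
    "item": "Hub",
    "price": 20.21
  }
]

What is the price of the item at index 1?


Array index 1 -> Speaker
price = 166.06

ANSWER: 166.06


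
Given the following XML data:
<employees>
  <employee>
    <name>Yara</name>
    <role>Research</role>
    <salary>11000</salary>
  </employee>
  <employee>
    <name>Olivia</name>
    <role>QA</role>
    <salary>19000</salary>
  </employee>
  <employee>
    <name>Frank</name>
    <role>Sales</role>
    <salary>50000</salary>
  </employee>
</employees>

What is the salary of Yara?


Searching for <employee> with <name>Yara</name>
Found at position 1
<salary>11000</salary>

ANSWER: 11000


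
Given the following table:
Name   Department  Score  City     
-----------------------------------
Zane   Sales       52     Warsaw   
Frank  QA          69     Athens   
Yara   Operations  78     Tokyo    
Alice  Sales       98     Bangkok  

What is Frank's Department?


Row 2: Frank
Department = QA

ANSWER: QA


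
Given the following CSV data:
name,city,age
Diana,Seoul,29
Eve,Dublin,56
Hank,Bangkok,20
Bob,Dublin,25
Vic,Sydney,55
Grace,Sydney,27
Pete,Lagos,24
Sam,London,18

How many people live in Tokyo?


Scanning city column for 'Tokyo':
Total matches: 0

ANSWER: 0


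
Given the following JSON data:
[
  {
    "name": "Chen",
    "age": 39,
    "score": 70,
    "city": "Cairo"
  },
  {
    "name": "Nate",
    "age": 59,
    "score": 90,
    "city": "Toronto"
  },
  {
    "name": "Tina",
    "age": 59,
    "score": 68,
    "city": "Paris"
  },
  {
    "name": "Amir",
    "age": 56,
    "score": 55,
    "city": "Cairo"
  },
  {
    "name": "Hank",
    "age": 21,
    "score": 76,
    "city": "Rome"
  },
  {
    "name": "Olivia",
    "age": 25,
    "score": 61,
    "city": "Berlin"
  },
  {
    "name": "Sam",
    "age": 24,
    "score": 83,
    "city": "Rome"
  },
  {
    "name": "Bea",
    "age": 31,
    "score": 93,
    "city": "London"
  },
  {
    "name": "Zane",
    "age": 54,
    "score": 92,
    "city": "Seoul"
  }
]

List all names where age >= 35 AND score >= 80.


Checking both conditions:
  Chen (age=39, score=70) -> no
  Nate (age=59, score=90) -> YES
  Tina (age=59, score=68) -> no
  Amir (age=56, score=55) -> no
  Hank (age=21, score=76) -> no
  Olivia (age=25, score=61) -> no
  Sam (age=24, score=83) -> no
  Bea (age=31, score=93) -> no
  Zane (age=54, score=92) -> YES


ANSWER: Nate, Zane


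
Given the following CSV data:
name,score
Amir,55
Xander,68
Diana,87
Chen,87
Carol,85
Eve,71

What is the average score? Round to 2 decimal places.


Scores: 55, 68, 87, 87, 85, 71
Sum = 453
Count = 6
Average = 453 / 6 = 75.50

ANSWER: 75.50


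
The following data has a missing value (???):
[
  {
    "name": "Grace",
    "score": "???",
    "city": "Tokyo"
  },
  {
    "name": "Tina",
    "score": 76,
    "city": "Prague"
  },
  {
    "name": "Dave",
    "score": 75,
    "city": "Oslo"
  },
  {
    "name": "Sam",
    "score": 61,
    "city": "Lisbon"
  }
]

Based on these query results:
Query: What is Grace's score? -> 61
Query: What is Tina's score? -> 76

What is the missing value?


The missing value is Grace's score
From query: Grace's score = 61

ANSWER: 61


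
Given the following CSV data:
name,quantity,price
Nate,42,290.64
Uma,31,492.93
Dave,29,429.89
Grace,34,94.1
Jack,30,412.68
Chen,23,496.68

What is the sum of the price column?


Values in 'price' column:
  Row 1: 290.64
  Row 2: 492.93
  Row 3: 429.89
  Row 4: 94.1
  Row 5: 412.68
  Row 6: 496.68
Sum = 290.64 + 492.93 + 429.89 + 94.1 + 412.68 + 496.68 = 2216.92

ANSWER: 2216.92


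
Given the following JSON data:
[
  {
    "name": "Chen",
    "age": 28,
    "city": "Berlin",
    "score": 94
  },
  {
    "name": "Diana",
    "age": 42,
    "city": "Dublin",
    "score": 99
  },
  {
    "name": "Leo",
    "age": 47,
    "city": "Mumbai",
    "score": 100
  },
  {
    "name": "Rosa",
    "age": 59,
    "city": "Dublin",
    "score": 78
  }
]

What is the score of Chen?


Looking up record where name = Chen
Record index: 0
Field 'score' = 94

ANSWER: 94


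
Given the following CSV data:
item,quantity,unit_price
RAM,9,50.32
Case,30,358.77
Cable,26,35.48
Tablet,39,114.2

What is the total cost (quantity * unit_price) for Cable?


Row: Cable
quantity = 26
unit_price = 35.48
total = 26 * 35.48 = 922.48

ANSWER: 922.48


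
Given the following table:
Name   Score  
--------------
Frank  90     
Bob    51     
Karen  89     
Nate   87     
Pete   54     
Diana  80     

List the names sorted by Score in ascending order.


Sorting by Score (ascending):
  Bob: 51
  Pete: 54
  Diana: 80
  Nate: 87
  Karen: 89
  Frank: 90


ANSWER: Bob, Pete, Diana, Nate, Karen, Frank


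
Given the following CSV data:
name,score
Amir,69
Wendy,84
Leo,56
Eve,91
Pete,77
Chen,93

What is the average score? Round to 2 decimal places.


Scores: 69, 84, 56, 91, 77, 93
Sum = 470
Count = 6
Average = 470 / 6 = 78.33

ANSWER: 78.33


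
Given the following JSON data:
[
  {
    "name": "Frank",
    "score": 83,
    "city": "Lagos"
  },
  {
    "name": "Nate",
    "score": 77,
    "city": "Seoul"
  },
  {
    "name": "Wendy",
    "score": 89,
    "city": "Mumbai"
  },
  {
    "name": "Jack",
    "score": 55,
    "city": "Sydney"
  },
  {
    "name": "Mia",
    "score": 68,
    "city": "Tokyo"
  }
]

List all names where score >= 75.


Filtering records where score >= 75:
  Frank (score=83) -> YES
  Nate (score=77) -> YES
  Wendy (score=89) -> YES
  Jack (score=55) -> no
  Mia (score=68) -> no


ANSWER: Frank, Nate, Wendy


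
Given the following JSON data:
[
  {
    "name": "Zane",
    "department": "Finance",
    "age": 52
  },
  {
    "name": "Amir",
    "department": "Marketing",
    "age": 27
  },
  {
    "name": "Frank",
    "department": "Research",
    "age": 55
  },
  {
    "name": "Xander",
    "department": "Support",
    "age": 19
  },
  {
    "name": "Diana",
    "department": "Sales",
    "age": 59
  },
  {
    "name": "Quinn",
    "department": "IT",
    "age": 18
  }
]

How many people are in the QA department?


Scanning records for department = QA
  No matches found
Count: 0

ANSWER: 0


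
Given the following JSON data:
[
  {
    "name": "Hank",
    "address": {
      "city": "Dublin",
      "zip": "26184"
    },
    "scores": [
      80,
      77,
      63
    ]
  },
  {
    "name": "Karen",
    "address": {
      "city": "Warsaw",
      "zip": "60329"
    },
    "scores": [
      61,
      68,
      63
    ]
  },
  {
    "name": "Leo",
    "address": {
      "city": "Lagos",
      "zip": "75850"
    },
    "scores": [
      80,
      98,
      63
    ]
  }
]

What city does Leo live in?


Path: records[2].address.city
Value: Lagos

ANSWER: Lagos


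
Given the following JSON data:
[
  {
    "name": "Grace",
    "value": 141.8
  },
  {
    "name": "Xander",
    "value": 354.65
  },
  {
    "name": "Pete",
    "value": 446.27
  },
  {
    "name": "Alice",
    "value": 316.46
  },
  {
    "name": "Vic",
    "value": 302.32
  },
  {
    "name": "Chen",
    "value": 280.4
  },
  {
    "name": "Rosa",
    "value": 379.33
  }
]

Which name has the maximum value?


Comparing values:
  Grace: 141.8
  Xander: 354.65
  Pete: 446.27
  Alice: 316.46
  Vic: 302.32
  Chen: 280.4
  Rosa: 379.33
Maximum: Pete (446.27)

ANSWER: Pete


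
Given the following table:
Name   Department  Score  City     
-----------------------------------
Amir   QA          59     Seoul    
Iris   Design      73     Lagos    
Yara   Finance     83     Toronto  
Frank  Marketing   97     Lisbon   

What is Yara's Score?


Row 3: Yara
Score = 83

ANSWER: 83


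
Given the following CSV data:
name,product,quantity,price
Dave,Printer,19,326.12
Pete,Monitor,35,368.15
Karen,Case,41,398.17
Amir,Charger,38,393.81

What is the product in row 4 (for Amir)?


Row 4: Amir
Column 'product' = Charger

ANSWER: Charger


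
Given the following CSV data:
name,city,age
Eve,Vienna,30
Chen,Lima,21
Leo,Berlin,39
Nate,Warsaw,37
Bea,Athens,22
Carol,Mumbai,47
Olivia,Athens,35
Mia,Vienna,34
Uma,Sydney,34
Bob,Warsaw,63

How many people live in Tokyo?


Scanning city column for 'Tokyo':
Total matches: 0

ANSWER: 0


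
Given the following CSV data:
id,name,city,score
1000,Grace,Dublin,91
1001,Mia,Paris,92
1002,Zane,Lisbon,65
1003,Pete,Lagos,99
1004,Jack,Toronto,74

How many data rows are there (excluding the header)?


Counting rows (excluding header):
Header: id,name,city,score
Data rows: 5

ANSWER: 5


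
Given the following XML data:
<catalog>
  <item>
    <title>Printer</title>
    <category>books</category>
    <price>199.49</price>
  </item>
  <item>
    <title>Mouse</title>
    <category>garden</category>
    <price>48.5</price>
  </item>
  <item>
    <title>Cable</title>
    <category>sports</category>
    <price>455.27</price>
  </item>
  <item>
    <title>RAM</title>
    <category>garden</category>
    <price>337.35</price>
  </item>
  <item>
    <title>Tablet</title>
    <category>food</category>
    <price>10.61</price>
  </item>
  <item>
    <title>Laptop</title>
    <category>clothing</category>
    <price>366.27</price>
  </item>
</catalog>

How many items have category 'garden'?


Scanning <item> elements for <category>garden</category>:
  Item 2: Mouse -> MATCH
  Item 4: RAM -> MATCH
Count: 2

ANSWER: 2


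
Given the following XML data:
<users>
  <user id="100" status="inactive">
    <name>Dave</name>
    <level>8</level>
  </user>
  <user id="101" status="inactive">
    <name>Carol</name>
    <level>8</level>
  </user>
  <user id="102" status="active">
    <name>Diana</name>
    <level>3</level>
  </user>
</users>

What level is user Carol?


Finding user: Carol
<level>8</level>

ANSWER: 8


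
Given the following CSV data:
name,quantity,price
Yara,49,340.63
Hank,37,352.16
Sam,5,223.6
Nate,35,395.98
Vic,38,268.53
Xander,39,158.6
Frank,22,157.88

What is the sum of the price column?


Values in 'price' column:
  Row 1: 340.63
  Row 2: 352.16
  Row 3: 223.6
  Row 4: 395.98
  Row 5: 268.53
  Row 6: 158.6
  Row 7: 157.88
Sum = 340.63 + 352.16 + 223.6 + 395.98 + 268.53 + 158.6 + 157.88 = 1897.38

ANSWER: 1897.38


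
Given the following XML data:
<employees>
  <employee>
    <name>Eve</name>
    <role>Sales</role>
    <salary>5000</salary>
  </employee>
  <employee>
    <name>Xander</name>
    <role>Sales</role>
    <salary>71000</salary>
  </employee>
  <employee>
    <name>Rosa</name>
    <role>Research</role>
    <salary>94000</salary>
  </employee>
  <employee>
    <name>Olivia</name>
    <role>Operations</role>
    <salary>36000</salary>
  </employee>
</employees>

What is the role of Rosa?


Searching for <employee> with <name>Rosa</name>
Found at position 3
<role>Research</role>

ANSWER: Research


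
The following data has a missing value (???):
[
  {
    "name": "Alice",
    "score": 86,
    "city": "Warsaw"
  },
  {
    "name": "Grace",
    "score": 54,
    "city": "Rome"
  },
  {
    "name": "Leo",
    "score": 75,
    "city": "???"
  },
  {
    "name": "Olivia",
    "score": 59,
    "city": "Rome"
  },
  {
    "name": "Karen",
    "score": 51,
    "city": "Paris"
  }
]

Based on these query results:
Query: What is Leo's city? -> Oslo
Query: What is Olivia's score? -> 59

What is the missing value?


The missing value is Leo's city
From query: Leo's city = Oslo

ANSWER: Oslo


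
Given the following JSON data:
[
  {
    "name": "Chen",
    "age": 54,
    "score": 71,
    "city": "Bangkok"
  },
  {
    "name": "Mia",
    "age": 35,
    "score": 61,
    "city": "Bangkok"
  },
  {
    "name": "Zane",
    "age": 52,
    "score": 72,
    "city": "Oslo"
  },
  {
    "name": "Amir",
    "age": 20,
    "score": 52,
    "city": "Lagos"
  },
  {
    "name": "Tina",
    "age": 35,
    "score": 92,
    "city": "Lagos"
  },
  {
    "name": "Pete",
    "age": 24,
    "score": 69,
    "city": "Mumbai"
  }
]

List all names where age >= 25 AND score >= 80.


Checking both conditions:
  Chen (age=54, score=71) -> no
  Mia (age=35, score=61) -> no
  Zane (age=52, score=72) -> no
  Amir (age=20, score=52) -> no
  Tina (age=35, score=92) -> YES
  Pete (age=24, score=69) -> no


ANSWER: Tina


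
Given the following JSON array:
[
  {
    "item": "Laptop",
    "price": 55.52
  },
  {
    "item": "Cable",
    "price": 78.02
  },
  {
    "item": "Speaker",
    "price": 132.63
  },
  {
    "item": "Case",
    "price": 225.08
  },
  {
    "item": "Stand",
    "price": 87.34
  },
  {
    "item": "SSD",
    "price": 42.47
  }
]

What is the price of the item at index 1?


Array index 1 -> Cable
price = 78.02

ANSWER: 78.02


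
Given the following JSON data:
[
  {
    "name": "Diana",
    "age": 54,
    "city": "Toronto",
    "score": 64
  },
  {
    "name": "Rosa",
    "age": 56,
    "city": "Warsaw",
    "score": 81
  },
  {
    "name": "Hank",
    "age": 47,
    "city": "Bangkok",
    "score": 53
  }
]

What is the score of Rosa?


Looking up record where name = Rosa
Record index: 1
Field 'score' = 81

ANSWER: 81


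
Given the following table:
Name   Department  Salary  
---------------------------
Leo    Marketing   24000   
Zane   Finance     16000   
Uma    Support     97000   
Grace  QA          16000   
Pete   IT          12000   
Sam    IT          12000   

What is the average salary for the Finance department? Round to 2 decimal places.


Finance department members:
  Zane: 16000
Sum = 16000
Count = 1
Average = 16000 / 1 = 16000.00

ANSWER: 16000.00


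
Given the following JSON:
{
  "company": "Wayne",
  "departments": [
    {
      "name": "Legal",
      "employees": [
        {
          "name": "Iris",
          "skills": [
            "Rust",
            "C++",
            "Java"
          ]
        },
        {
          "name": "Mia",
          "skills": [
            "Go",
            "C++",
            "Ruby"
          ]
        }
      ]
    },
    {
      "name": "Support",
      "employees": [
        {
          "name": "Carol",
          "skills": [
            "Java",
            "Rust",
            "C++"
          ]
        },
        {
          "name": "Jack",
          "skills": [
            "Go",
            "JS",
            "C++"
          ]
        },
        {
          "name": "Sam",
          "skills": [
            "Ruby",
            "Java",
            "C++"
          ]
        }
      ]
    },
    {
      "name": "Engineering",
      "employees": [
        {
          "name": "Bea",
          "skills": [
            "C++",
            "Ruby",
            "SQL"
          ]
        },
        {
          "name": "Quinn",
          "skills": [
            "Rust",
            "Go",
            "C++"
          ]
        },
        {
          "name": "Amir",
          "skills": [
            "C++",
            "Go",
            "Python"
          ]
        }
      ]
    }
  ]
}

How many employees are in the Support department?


Path: departments[1].employees
Count: 3

ANSWER: 3


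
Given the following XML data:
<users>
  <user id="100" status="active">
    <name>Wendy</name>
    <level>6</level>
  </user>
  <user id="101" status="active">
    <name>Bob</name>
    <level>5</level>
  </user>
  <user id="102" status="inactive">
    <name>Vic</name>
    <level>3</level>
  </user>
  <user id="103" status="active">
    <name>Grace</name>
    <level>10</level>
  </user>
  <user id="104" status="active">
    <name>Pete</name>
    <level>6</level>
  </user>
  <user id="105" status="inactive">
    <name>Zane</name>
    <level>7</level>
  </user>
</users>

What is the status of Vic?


Finding user with name = Vic
user id="102" status="inactive"

ANSWER: inactive


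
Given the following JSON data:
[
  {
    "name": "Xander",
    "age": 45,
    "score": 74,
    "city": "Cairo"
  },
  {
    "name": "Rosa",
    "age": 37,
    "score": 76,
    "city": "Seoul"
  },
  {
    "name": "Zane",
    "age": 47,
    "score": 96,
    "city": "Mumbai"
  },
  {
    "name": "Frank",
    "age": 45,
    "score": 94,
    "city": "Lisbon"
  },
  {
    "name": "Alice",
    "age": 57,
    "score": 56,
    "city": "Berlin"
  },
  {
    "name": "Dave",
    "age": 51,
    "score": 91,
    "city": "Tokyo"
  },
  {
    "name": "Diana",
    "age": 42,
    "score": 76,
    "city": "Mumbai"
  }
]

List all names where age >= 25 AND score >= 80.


Checking both conditions:
  Xander (age=45, score=74) -> no
  Rosa (age=37, score=76) -> no
  Zane (age=47, score=96) -> YES
  Frank (age=45, score=94) -> YES
  Alice (age=57, score=56) -> no
  Dave (age=51, score=91) -> YES
  Diana (age=42, score=76) -> no


ANSWER: Zane, Frank, Dave


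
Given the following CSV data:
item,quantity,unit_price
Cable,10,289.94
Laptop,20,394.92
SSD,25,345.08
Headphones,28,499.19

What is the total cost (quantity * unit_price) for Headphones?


Row: Headphones
quantity = 28
unit_price = 499.19
total = 28 * 499.19 = 13977.32

ANSWER: 13977.32


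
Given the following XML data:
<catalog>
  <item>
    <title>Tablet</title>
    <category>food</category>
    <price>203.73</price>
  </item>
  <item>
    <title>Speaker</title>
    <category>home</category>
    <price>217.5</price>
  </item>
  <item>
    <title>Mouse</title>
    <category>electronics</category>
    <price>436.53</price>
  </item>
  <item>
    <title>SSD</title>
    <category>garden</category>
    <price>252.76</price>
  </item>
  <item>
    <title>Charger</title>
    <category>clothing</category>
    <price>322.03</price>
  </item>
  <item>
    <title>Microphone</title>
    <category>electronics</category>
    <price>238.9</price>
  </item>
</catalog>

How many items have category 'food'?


Scanning <item> elements for <category>food</category>:
  Item 1: Tablet -> MATCH
Count: 1

ANSWER: 1


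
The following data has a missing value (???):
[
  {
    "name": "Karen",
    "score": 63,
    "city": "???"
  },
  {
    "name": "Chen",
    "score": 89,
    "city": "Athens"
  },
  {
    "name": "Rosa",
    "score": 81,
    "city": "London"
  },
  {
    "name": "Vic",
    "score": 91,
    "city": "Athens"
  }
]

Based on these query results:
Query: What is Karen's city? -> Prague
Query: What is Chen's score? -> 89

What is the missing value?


The missing value is Karen's city
From query: Karen's city = Prague

ANSWER: Prague


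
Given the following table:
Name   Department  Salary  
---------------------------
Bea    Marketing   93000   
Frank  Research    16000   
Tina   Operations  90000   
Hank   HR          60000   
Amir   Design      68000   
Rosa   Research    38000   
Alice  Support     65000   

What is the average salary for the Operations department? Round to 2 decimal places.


Operations department members:
  Tina: 90000
Sum = 90000
Count = 1
Average = 90000 / 1 = 90000.00

ANSWER: 90000.00


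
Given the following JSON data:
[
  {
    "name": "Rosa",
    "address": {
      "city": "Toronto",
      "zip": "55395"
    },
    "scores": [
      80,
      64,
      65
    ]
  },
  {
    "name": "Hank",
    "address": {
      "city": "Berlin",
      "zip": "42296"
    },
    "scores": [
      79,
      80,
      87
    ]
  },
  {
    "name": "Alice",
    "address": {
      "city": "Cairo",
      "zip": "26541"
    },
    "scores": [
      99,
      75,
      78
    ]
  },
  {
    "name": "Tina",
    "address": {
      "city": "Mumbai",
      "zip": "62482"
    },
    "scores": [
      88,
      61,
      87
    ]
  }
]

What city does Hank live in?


Path: records[1].address.city
Value: Berlin

ANSWER: Berlin


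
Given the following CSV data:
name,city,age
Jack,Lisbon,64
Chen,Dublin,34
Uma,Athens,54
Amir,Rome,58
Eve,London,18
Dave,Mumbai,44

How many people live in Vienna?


Scanning city column for 'Vienna':
Total matches: 0

ANSWER: 0


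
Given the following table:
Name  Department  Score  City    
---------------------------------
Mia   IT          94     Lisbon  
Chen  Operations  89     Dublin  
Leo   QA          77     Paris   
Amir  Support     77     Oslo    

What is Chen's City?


Row 2: Chen
City = Dublin

ANSWER: Dublin


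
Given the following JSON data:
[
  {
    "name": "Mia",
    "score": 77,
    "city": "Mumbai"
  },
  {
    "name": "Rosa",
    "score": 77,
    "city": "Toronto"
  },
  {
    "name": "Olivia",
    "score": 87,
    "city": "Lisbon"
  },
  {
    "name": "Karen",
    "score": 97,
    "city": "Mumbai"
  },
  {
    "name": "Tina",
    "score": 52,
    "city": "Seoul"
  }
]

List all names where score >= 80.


Filtering records where score >= 80:
  Mia (score=77) -> no
  Rosa (score=77) -> no
  Olivia (score=87) -> YES
  Karen (score=97) -> YES
  Tina (score=52) -> no


ANSWER: Olivia, Karen


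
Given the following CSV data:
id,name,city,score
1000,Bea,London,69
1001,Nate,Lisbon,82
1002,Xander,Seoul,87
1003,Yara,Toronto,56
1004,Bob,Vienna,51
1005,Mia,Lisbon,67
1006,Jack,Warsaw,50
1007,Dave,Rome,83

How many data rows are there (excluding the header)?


Counting rows (excluding header):
Header: id,name,city,score
Data rows: 8

ANSWER: 8


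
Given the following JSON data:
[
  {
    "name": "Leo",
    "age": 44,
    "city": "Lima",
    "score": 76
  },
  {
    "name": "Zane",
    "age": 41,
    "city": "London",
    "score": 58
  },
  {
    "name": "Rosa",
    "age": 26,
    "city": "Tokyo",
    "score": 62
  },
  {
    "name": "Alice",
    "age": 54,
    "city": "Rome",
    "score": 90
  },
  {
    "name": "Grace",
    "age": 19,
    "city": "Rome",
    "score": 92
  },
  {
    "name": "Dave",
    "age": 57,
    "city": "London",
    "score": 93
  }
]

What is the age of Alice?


Looking up record where name = Alice
Record index: 3
Field 'age' = 54

ANSWER: 54


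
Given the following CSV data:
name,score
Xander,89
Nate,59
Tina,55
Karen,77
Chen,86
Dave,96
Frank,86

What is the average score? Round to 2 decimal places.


Scores: 89, 59, 55, 77, 86, 96, 86
Sum = 548
Count = 7
Average = 548 / 7 = 78.29

ANSWER: 78.29


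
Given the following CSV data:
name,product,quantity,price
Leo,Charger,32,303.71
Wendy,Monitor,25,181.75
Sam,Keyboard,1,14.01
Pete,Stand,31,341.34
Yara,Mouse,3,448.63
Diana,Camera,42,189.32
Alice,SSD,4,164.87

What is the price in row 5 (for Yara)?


Row 5: Yara
Column 'price' = 448.63

ANSWER: 448.63


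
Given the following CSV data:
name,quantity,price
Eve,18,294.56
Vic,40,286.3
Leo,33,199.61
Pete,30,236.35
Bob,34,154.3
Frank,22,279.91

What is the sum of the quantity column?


Values in 'quantity' column:
  Row 1: 18
  Row 2: 40
  Row 3: 33
  Row 4: 30
  Row 5: 34
  Row 6: 22
Sum = 18 + 40 + 33 + 30 + 34 + 22 = 177

ANSWER: 177


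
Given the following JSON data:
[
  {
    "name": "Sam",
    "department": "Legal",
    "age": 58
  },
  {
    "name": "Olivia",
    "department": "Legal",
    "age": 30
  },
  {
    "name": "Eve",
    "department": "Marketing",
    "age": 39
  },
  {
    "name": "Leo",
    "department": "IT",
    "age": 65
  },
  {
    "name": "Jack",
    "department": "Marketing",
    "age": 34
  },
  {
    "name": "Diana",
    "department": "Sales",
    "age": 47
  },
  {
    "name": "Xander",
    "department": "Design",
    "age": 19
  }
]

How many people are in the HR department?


Scanning records for department = HR
  No matches found
Count: 0

ANSWER: 0


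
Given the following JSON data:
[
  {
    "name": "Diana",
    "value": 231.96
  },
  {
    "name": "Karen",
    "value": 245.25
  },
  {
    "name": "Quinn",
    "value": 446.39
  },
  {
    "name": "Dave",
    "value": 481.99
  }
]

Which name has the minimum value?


Comparing values:
  Diana: 231.96
  Karen: 245.25
  Quinn: 446.39
  Dave: 481.99
Minimum: Diana (231.96)

ANSWER: Diana
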